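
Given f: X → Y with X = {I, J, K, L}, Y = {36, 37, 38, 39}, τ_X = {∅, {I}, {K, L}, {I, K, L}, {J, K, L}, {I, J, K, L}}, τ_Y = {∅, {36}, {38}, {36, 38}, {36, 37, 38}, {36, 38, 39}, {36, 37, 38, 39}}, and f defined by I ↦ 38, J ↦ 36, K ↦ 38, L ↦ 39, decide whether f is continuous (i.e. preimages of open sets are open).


f is NOT continuous.

Compute f^{-1}(U) for each U ∈ τ_Y:
  U = ∅: f^{-1}(U) = ∅ ∈ τ_X ✓.
  U = {36}: f^{-1}(U) = {J} ∉ τ_X ✗.
  U = {38}: f^{-1}(U) = {I, K} ∉ τ_X ✗.
  U = {36, 38}: f^{-1}(U) = {I, J, K} ∉ τ_X ✗.
  U = {36, 37, 38}: f^{-1}(U) = {I, J, K} ∉ τ_X ✗.
  U = {36, 38, 39}: f^{-1}(U) = {I, J, K, L} ∈ τ_X ✓.
  U = {36, 37, 38, 39}: f^{-1}(U) = {I, J, K, L} ∈ τ_X ✓.
Found U = {36} with f^{-1}(U) = {J} not in τ_X. Therefore f is NOT continuous.


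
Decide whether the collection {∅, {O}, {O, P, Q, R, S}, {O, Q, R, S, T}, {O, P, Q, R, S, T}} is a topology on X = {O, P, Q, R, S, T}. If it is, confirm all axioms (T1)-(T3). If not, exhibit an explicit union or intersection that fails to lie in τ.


τ is NOT a topology on X.

Axiom (T1): ∅ ∈ τ? Yes; X ∈ τ? Yes.
Axiom (T2/T3): check pairwise unions and intersections of members of τ.
Counterexample for (T3): {O, P, Q, R, S} ∩ {O, Q, R, S, T} = {O, Q, R, S} ∉ τ. Therefore τ is NOT a topology.


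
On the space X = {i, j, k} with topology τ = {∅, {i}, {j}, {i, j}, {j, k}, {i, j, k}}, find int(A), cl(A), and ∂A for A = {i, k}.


int(A) = {i}, cl(A) = {i, k}, ∂A = {k}.

Closed sets in (X, τ) are complements of opens:
  closed(X, τ) = {∅, {i}, {k}, {i, k}, {j, k}, {i, j, k}}.
int(A) = ⋃ {U ∈ τ : U ⊆ A}. Opens contained in A: ∅, {i}.
Taking the union of these: int(A) = {i}.
cl(A) = ⋂ {C closed : A ⊆ C}. Closed sets containing A: {i, k}, {i, j, k}.
Intersecting these: cl(A) = {i, k}.
∂A = cl(A) ∖ int(A) = {i, k} ∖ {i} = {k}.


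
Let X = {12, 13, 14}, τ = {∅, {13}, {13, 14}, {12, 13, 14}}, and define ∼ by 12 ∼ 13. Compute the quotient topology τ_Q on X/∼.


X/∼ = {[12=13], [14]}; |τ_Q| = 2.

Equivalence classes: [12=13], [14].
Quotient map π: X → X/∼ sends 12 ↦ [12=13], 13 ↦ [12=13], 14 ↦ [14].
For each subset V ⊆ X/∼, compute π^{-1}(V) ⊆ X and check whether π^{-1}(V) ∈ τ. V is open in τ_Q iff π^{-1}(V) ∈ τ.
  V = {}: π^{-1}(V) = ∅ ∈ τ ✓.
  V = {[12=13]}: π^{-1}(V) = {12, 13} ∉ τ ✗.
  V = {[14]}: π^{-1}(V) = {14} ∉ τ ✗.
  V = {[12=13], [14]}: π^{-1}(V) = {12, 13, 14} ∈ τ ✓.
Open sets in the quotient: τ_Q = {{}, {[12=13], [14]}} (2 elements).


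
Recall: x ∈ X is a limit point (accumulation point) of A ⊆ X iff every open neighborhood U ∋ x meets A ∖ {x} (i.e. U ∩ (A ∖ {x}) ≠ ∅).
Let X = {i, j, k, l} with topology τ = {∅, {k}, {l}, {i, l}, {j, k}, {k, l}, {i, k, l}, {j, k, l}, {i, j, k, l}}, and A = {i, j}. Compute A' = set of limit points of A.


A' = ∅

For each x ∈ X, list the open sets U ∈ τ with x ∈ U, then check whether U ∩ (A ∖ {x}) ≠ ∅ for every such U.
  x = i: open {i, l} ∋ x has {i, l} ∩ (A ∖ {i}) = ∅, so x is NOT a limit point.
  x = j: open {j, k} ∋ x has {j, k} ∩ (A ∖ {j}) = ∅, so x is NOT a limit point.
  x = k: open {k} ∋ x has {k} ∩ (A ∖ {k}) = ∅, so x is NOT a limit point.
  x = l: open {l} ∋ x has {l} ∩ (A ∖ {l}) = ∅, so x is NOT a limit point.
Collecting: A' = ∅.


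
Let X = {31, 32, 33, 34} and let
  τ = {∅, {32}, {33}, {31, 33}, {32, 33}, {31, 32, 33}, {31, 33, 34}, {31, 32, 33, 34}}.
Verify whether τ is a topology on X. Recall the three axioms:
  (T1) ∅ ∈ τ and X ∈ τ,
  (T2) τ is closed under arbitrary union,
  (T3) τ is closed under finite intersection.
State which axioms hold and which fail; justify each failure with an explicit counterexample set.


τ IS a topology on X.

Axiom (T1): ∅ ∈ τ? Yes; X ∈ τ? Yes.
Axiom (T2/T3): check pairwise unions and intersections of members of τ.
All pairwise intersections and unions checked — each lies in τ. Therefore τ satisfies (T1), (T2), (T3): it IS a topology on X.


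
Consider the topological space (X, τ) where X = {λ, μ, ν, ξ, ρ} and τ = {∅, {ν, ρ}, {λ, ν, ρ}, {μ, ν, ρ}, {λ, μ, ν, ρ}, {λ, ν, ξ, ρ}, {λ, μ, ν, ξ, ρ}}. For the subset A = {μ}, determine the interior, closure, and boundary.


int(A) = ∅, cl(A) = {μ}, ∂A = {μ}.

Closed sets in (X, τ) are complements of opens:
  closed(X, τ) = {∅, {μ}, {ξ}, {λ, ξ}, {μ, ξ}, {λ, μ, ξ}, {λ, μ, ν, ξ, ρ}}.
int(A) = ⋃ {U ∈ τ : U ⊆ A}. Opens contained in A: ∅.
Taking the union of these: int(A) = ∅.
cl(A) = ⋂ {C closed : A ⊆ C}. Closed sets containing A: {μ}, {μ, ξ}, {λ, μ, ξ}, {λ, μ, ν, ξ, ρ}.
Intersecting these: cl(A) = {μ}.
∂A = cl(A) ∖ int(A) = {μ} ∖ ∅ = {μ}.


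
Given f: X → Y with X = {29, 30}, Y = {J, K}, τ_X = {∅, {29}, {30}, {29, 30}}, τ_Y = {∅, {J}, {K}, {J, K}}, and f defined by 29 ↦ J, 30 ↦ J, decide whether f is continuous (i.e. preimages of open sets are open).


f IS continuous.

Compute f^{-1}(U) for each U ∈ τ_Y:
  U = ∅: f^{-1}(U) = ∅ ∈ τ_X ✓.
  U = {J}: f^{-1}(U) = {29, 30} ∈ τ_X ✓.
  U = {K}: f^{-1}(U) = ∅ ∈ τ_X ✓.
  U = {J, K}: f^{-1}(U) = {29, 30} ∈ τ_X ✓.
Every preimage lies in τ_X, so f IS continuous.


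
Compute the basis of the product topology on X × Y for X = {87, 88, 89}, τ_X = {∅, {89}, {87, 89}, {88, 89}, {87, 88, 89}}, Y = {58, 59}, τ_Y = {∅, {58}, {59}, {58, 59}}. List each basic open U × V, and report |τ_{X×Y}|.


Basis B = {∅ × ∅, {89} × {58}, {89} × {59}, {87, 89} × {58}, {87, 89} × {59}, {88, 89} × {58}, {88, 89} × {59}, {89} × {58, 59}, {87, 88, 89} × {58}, {87, 88, 89} × {59}, {87, 89} × {58, 59}, {88, 89} × {58, 59}, {87, 88, 89} × {58, 59}}; |τ_{X×Y}| = 25.

Enumerate products U × V with U ∈ τ_X, V ∈ τ_Y (deduplicated):
  ∅ × ∅ = {} (∅)
  {89} × {58} = {(89,58)}
  {89} × {59} = {(89,59)}
  {87, 89} × {58} = {(87,58), (89,58)}
  {87, 89} × {59} = {(87,59), (89,59)}
  {88, 89} × {58} = {(88,58), (89,58)}
  {88, 89} × {59} = {(88,59), (89,59)}
  {89} × {58, 59} = {(89,58), (89,59)}
  {87, 88, 89} × {58} = {(87,58), (88,58), (89,58)}
  {87, 88, 89} × {59} = {(87,59), (88,59), (89,59)}
  {87, 89} × {58, 59} = {(87,58), (87,59), (89,58), (89,59)}
  {88, 89} × {58, 59} = {(88,58), (88,59), (89,58), (89,59)}
  {87, 88, 89} × {58, 59} = {(87,58), (87,59), (88,58), (88,59), (89,58), (89,59)}
These 13 distinct sets form the basis B.
Close under arbitrary unions to get τ_{X×Y}; counting gives |τ_{X×Y}| = 25.


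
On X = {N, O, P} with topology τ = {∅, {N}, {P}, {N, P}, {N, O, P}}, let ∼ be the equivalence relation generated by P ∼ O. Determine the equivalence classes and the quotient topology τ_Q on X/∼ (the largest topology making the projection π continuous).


X/∼ = {[N], [O=P]}; |τ_Q| = 3.

Equivalence classes: [N], [O=P].
Quotient map π: X → X/∼ sends N ↦ [N], O ↦ [O=P], P ↦ [O=P].
For each subset V ⊆ X/∼, compute π^{-1}(V) ⊆ X and check whether π^{-1}(V) ∈ τ. V is open in τ_Q iff π^{-1}(V) ∈ τ.
  V = {}: π^{-1}(V) = ∅ ∈ τ ✓.
  V = {[N]}: π^{-1}(V) = {N} ∈ τ ✓.
  V = {[O=P]}: π^{-1}(V) = {O, P} ∉ τ ✗.
  V = {[N], [O=P]}: π^{-1}(V) = {N, O, P} ∈ τ ✓.
Open sets in the quotient: τ_Q = {{}, {[N]}, {[N], [O=P]}} (3 elements).


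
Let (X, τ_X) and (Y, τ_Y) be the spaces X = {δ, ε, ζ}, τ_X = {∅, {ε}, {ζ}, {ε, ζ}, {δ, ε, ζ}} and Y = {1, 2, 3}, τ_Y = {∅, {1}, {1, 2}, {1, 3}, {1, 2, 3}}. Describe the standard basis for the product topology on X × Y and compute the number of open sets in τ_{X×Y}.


Basis B = {∅ × ∅, {ε} × {1}, {ζ} × {1}, {ε} × {1, 2}, {ε} × {1, 3}, {ε, ζ} × {1}, {ζ} × {1, 2}, {ζ} × {1, 3}, {δ, ε, ζ} × {1}, {ε} × {1, 2, 3}, {ζ} × {1, 2, 3}, {ε, ζ} × {1, 2}, {ε, ζ} × {1, 3}, {δ, ε, ζ} × {1, 2}, {δ, ε, ζ} × {1, 3}, {ε, ζ} × {1, 2, 3}, {δ, ε, ζ} × {1, 2, 3}}; |τ_{X×Y}| = 50.

Enumerate products U × V with U ∈ τ_X, V ∈ τ_Y (deduplicated):
  ∅ × ∅ = {} (∅)
  {ε} × {1} = {(ε,1)}
  {ζ} × {1} = {(ζ,1)}
  {ε} × {1, 2} = {(ε,1), (ε,2)}
  {ε} × {1, 3} = {(ε,1), (ε,3)}
  {ε, ζ} × {1} = {(ε,1), (ζ,1)}
  {ζ} × {1, 2} = {(ζ,1), (ζ,2)}
  {ζ} × {1, 3} = {(ζ,1), (ζ,3)}
  {δ, ε, ζ} × {1} = {(δ,1), (ε,1), (ζ,1)}
  {ε} × {1, 2, 3} = {(ε,1), (ε,2), (ε,3)}
  {ζ} × {1, 2, 3} = {(ζ,1), (ζ,2), (ζ,3)}
  {ε, ζ} × {1, 2} = {(ε,1), (ε,2), (ζ,1), (ζ,2)}
  {ε, ζ} × {1, 3} = {(ε,1), (ε,3), (ζ,1), (ζ,3)}
  {δ, ε, ζ} × {1, 2} = {(δ,1), (δ,2), (ε,1), (ε,2), (ζ,1), (ζ,2)}
  {δ, ε, ζ} × {1, 3} = {(δ,1), (δ,3), (ε,1), (ε,3), (ζ,1), (ζ,3)}
  {ε, ζ} × {1, 2, 3} = {(ε,1), (ε,2), (ε,3), (ζ,1), (ζ,2), (ζ,3)}
  {δ, ε, ζ} × {1, 2, 3} = {(δ,1), (δ,2), (δ,3), (ε,1), (ε,2), (ε,3), (ζ,1), (ζ,2), (ζ,3)}
These 17 distinct sets form the basis B.
Close under arbitrary unions to get τ_{X×Y}; counting gives |τ_{X×Y}| = 50.


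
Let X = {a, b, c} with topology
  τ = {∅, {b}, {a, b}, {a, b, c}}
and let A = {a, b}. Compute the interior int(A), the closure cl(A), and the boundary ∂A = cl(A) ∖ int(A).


int(A) = {a, b}, cl(A) = {a, b, c}, ∂A = {c}.

Closed sets in (X, τ) are complements of opens:
  closed(X, τ) = {∅, {c}, {a, c}, {a, b, c}}.
int(A) = ⋃ {U ∈ τ : U ⊆ A}. Opens contained in A: ∅, {b}, {a, b}.
Taking the union of these: int(A) = {a, b}.
cl(A) = ⋂ {C closed : A ⊆ C}. Closed sets containing A: {a, b, c}.
Intersecting these: cl(A) = {a, b, c}.
∂A = cl(A) ∖ int(A) = {a, b, c} ∖ {a, b} = {c}.


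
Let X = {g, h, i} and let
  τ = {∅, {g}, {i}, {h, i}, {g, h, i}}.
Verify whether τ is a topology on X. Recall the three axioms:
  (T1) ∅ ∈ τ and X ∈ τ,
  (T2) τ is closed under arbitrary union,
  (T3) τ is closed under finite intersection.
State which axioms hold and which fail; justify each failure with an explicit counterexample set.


τ is NOT a topology on X.

Axiom (T1): ∅ ∈ τ? Yes; X ∈ τ? Yes.
Axiom (T2/T3): check pairwise unions and intersections of members of τ.
Counterexample for (T2): {g} ∪ {i} = {g, i} ∉ τ. Therefore τ is NOT a topology.


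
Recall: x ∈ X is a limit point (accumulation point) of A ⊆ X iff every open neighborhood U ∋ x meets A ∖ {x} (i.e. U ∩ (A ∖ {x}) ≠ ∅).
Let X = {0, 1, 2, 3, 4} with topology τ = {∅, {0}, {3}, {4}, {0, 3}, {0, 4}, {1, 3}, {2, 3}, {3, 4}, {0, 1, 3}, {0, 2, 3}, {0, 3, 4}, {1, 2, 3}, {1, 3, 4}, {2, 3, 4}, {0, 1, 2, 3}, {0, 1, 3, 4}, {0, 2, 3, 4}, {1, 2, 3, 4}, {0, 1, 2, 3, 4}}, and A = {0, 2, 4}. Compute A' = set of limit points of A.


A' = ∅

For each x ∈ X, list the open sets U ∈ τ with x ∈ U, then check whether U ∩ (A ∖ {x}) ≠ ∅ for every such U.
  x = 0: open {0} ∋ x has {0} ∩ (A ∖ {0}) = ∅, so x is NOT a limit point.
  x = 1: open {1, 3} ∋ x has {1, 3} ∩ (A ∖ {1}) = ∅, so x is NOT a limit point.
  x = 2: open {2, 3} ∋ x has {2, 3} ∩ (A ∖ {2}) = ∅, so x is NOT a limit point.
  x = 3: open {3} ∋ x has {3} ∩ (A ∖ {3}) = ∅, so x is NOT a limit point.
  x = 4: open {4} ∋ x has {4} ∩ (A ∖ {4}) = ∅, so x is NOT a limit point.
Collecting: A' = ∅.


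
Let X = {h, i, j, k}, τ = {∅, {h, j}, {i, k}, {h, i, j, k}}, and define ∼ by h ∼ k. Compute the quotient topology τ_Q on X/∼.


X/∼ = {[h=k], [i], [j]}; |τ_Q| = 2.

Equivalence classes: [h=k], [i], [j].
Quotient map π: X → X/∼ sends h ↦ [h=k], i ↦ [i], j ↦ [j], k ↦ [h=k].
For each subset V ⊆ X/∼, compute π^{-1}(V) ⊆ X and check whether π^{-1}(V) ∈ τ. V is open in τ_Q iff π^{-1}(V) ∈ τ.
  V = {}: π^{-1}(V) = ∅ ∈ τ ✓.
  V = {[h=k]}: π^{-1}(V) = {h, k} ∉ τ ✗.
  V = {[i]}: π^{-1}(V) = {i} ∉ τ ✗.
  V = {[h=k], [i]}: π^{-1}(V) = {h, i, k} ∉ τ ✗.
  V = {[j]}: π^{-1}(V) = {j} ∉ τ ✗.
  V = {[h=k], [j]}: π^{-1}(V) = {h, j, k} ∉ τ ✗.
  V = {[i], [j]}: π^{-1}(V) = {i, j} ∉ τ ✗.
  V = {[h=k], [i], [j]}: π^{-1}(V) = {h, i, j, k} ∈ τ ✓.
Open sets in the quotient: τ_Q = {{}, {[h=k], [i], [j]}} (2 elements).


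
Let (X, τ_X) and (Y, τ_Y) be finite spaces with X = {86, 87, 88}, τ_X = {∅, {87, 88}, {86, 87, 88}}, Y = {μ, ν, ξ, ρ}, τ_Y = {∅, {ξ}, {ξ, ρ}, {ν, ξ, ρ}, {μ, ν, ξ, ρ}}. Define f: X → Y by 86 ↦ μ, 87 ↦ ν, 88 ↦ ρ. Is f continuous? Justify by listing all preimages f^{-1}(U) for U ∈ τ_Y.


f is NOT continuous.

Compute f^{-1}(U) for each U ∈ τ_Y:
  U = ∅: f^{-1}(U) = ∅ ∈ τ_X ✓.
  U = {ξ}: f^{-1}(U) = ∅ ∈ τ_X ✓.
  U = {ξ, ρ}: f^{-1}(U) = {88} ∉ τ_X ✗.
  U = {ν, ξ, ρ}: f^{-1}(U) = {87, 88} ∈ τ_X ✓.
  U = {μ, ν, ξ, ρ}: f^{-1}(U) = {86, 87, 88} ∈ τ_X ✓.
Found U = {ξ, ρ} with f^{-1}(U) = {88} not in τ_X. Therefore f is NOT continuous.


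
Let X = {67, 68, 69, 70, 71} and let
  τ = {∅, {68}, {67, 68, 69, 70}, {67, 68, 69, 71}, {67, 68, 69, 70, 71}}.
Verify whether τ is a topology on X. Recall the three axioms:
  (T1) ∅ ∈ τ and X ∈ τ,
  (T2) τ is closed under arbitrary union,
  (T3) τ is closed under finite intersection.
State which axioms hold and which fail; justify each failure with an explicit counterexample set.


τ is NOT a topology on X.

Axiom (T1): ∅ ∈ τ? Yes; X ∈ τ? Yes.
Axiom (T2/T3): check pairwise unions and intersections of members of τ.
Counterexample for (T3): {67, 68, 69, 70} ∩ {67, 68, 69, 71} = {67, 68, 69} ∉ τ. Therefore τ is NOT a topology.


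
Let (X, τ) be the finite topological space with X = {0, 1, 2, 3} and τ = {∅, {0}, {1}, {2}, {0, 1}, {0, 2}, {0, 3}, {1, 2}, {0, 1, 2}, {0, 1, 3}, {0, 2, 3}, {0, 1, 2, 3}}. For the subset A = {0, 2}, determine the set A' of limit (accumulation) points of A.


A' = {3}

For each x ∈ X, list the open sets U ∈ τ with x ∈ U, then check whether U ∩ (A ∖ {x}) ≠ ∅ for every such U.
  x = 0: open {0} ∋ x has {0} ∩ (A ∖ {0}) = ∅, so x is NOT a limit point.
  x = 1: open {1} ∋ x has {1} ∩ (A ∖ {1}) = ∅, so x is NOT a limit point.
  x = 2: open {2} ∋ x has {2} ∩ (A ∖ {2}) = ∅, so x is NOT a limit point.
  x = 3: opens ∋ x are {0, 3}, {0, 1, 3}, {0, 2, 3}, {0, 1, 2, 3}; each meets A ∖ {3}, so x IS a limit point.
Collecting: A' = {3}.


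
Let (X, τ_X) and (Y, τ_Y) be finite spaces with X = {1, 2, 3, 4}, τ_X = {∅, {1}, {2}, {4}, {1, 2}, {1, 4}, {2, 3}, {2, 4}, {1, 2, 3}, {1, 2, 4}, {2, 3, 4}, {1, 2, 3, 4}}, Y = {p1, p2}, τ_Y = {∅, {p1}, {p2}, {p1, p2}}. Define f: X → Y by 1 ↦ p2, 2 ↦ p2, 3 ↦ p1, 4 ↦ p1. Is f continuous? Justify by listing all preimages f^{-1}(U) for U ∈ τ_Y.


f is NOT continuous.

Compute f^{-1}(U) for each U ∈ τ_Y:
  U = ∅: f^{-1}(U) = ∅ ∈ τ_X ✓.
  U = {p1}: f^{-1}(U) = {3, 4} ∉ τ_X ✗.
  U = {p2}: f^{-1}(U) = {1, 2} ∈ τ_X ✓.
  U = {p1, p2}: f^{-1}(U) = {1, 2, 3, 4} ∈ τ_X ✓.
Found U = {p1} with f^{-1}(U) = {3, 4} not in τ_X. Therefore f is NOT continuous.


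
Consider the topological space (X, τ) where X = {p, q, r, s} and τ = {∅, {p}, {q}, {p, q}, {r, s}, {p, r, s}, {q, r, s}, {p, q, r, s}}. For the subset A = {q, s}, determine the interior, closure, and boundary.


int(A) = {q}, cl(A) = {q, r, s}, ∂A = {r, s}.

Closed sets in (X, τ) are complements of opens:
  closed(X, τ) = {∅, {p}, {q}, {p, q}, {r, s}, {p, r, s}, {q, r, s}, {p, q, r, s}}.
int(A) = ⋃ {U ∈ τ : U ⊆ A}. Opens contained in A: ∅, {q}.
Taking the union of these: int(A) = {q}.
cl(A) = ⋂ {C closed : A ⊆ C}. Closed sets containing A: {q, r, s}, {p, q, r, s}.
Intersecting these: cl(A) = {q, r, s}.
∂A = cl(A) ∖ int(A) = {q, r, s} ∖ {q} = {r, s}.


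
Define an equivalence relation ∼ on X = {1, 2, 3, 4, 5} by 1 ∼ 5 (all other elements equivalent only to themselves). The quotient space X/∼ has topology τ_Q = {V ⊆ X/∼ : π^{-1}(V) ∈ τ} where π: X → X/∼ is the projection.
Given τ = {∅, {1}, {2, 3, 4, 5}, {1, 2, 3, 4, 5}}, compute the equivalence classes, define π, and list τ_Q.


X/∼ = {[1=5], [2], [3], [4]}; |τ_Q| = 2.

Equivalence classes: [1=5], [2], [3], [4].
Quotient map π: X → X/∼ sends 1 ↦ [1=5], 2 ↦ [2], 3 ↦ [3], 4 ↦ [4], 5 ↦ [1=5].
For each subset V ⊆ X/∼, compute π^{-1}(V) ⊆ X and check whether π^{-1}(V) ∈ τ. V is open in τ_Q iff π^{-1}(V) ∈ τ.
  V = {}: π^{-1}(V) = ∅ ∈ τ ✓.
  V = {[1=5]}: π^{-1}(V) = {1, 5} ∉ τ ✗.
  V = {[2]}: π^{-1}(V) = {2} ∉ τ ✗.
  V = {[1=5], [2]}: π^{-1}(V) = {1, 2, 5} ∉ τ ✗.
  V = {[3]}: π^{-1}(V) = {3} ∉ τ ✗.
  V = {[1=5], [3]}: π^{-1}(V) = {1, 3, 5} ∉ τ ✗.
  V = {[2], [3]}: π^{-1}(V) = {2, 3} ∉ τ ✗.
  V = {[1=5], [2], [3]}: π^{-1}(V) = {1, 2, 3, 5} ∉ τ ✗.
  V = {[4]}: π^{-1}(V) = {4} ∉ τ ✗.
  V = {[1=5], [4]}: π^{-1}(V) = {1, 4, 5} ∉ τ ✗.
  V = {[2], [4]}: π^{-1}(V) = {2, 4} ∉ τ ✗.
  V = {[1=5], [2], [4]}: π^{-1}(V) = {1, 2, 4, 5} ∉ τ ✗.
  V = {[3], [4]}: π^{-1}(V) = {3, 4} ∉ τ ✗.
  V = {[1=5], [3], [4]}: π^{-1}(V) = {1, 3, 4, 5} ∉ τ ✗.
  V = {[2], [3], [4]}: π^{-1}(V) = {2, 3, 4} ∉ τ ✗.
  V = {[1=5], [2], [3], [4]}: π^{-1}(V) = {1, 2, 3, 4, 5} ∈ τ ✓.
Open sets in the quotient: τ_Q = {{}, {[1=5], [2], [3], [4]}} (2 elements).


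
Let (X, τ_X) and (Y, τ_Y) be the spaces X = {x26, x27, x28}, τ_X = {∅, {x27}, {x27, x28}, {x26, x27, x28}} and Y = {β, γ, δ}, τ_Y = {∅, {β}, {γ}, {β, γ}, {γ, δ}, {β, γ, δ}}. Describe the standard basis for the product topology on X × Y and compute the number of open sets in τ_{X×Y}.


Basis B = {∅ × ∅, {x27} × {β}, {x27} × {γ}, {x27} × {β, γ}, {x27, x28} × {β}, {x27} × {γ, δ}, {x27, x28} × {γ}, {x26, x27, x28} × {β}, {x26, x27, x28} × {γ}, {x27} × {β, γ, δ}, {x27, x28} × {β, γ}, {x27, x28} × {γ, δ}, {x26, x27, x28} × {β, γ}, {x26, x27, x28} × {γ, δ}, {x27, x28} × {β, γ, δ}, {x26, x27, x28} × {β, γ, δ}}; |τ_{X×Y}| = 40.

Enumerate products U × V with U ∈ τ_X, V ∈ τ_Y (deduplicated):
  ∅ × ∅ = {} (∅)
  {x27} × {β} = {(x27,β)}
  {x27} × {γ} = {(x27,γ)}
  {x27} × {β, γ} = {(x27,β), (x27,γ)}
  {x27, x28} × {β} = {(x27,β), (x28,β)}
  {x27} × {γ, δ} = {(x27,γ), (x27,δ)}
  {x27, x28} × {γ} = {(x27,γ), (x28,γ)}
  {x26, x27, x28} × {β} = {(x26,β), (x27,β), (x28,β)}
  {x26, x27, x28} × {γ} = {(x26,γ), (x27,γ), (x28,γ)}
  {x27} × {β, γ, δ} = {(x27,β), (x27,γ), (x27,δ)}
  {x27, x28} × {β, γ} = {(x27,β), (x27,γ), (x28,β), (x28,γ)}
  {x27, x28} × {γ, δ} = {(x27,γ), (x27,δ), (x28,γ), (x28,δ)}
  {x26, x27, x28} × {β, γ} = {(x26,β), (x26,γ), (x27,β), (x27,γ), (x28,β), (x28,γ)}
  {x26, x27, x28} × {γ, δ} = {(x26,γ), (x26,δ), (x27,γ), (x27,δ), (x28,γ), (x28,δ)}
  {x27, x28} × {β, γ, δ} = {(x27,β), (x27,γ), (x27,δ), (x28,β), (x28,γ), (x28,δ)}
  {x26, x27, x28} × {β, γ, δ} = {(x26,β), (x26,γ), (x26,δ), (x27,β), (x27,γ), (x27,δ), (x28,β), (x28,γ), (x28,δ)}
These 16 distinct sets form the basis B.
Close under arbitrary unions to get τ_{X×Y}; counting gives |τ_{X×Y}| = 40.


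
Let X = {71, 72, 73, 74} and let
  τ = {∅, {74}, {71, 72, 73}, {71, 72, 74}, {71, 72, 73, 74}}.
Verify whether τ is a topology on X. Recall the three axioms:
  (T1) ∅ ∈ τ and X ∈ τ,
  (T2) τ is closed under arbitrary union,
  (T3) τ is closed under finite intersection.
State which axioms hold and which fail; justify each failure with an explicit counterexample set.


τ is NOT a topology on X.

Axiom (T1): ∅ ∈ τ? Yes; X ∈ τ? Yes.
Axiom (T2/T3): check pairwise unions and intersections of members of τ.
Counterexample for (T3): {71, 72, 73} ∩ {71, 72, 74} = {71, 72} ∉ τ. Therefore τ is NOT a topology.


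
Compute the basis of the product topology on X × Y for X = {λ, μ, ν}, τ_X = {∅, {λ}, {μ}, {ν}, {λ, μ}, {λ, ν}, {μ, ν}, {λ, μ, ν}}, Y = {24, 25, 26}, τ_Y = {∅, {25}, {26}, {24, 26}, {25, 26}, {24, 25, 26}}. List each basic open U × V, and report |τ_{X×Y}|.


Basis B = {∅ × ∅, {λ} × {25}, {λ} × {26}, {μ} × {25}, {μ} × {26}, {ν} × {25}, {ν} × {26}, {λ} × {24, 26}, {λ} × {25, 26}, {λ, μ} × {25}, {λ, ν} × {25}, {λ, μ} × {26}, {λ, ν} × {26}, {μ} × {24, 26}, {μ} × {25, 26}, {μ, ν} × {25}, {μ, ν} × {26}, {ν} × {24, 26}, {ν} × {25, 26}, {λ} × {24, 25, 26}, {λ, μ, ν} × {25}, {λ, μ, ν} × {26}, {μ} × {24, 25, 26}, {ν} × {24, 25, 26}, {λ, μ} × {24, 26}, {λ, ν} × {24, 26}, {λ, μ} × {25, 26}, {λ, ν} × {25, 26}, {μ, ν} × {24, 26}, {μ, ν} × {25, 26}, {λ, μ} × {24, 25, 26}, {λ, ν} × {24, 25, 26}, {λ, μ, ν} × {24, 26}, {λ, μ, ν} × {25, 26}, {μ, ν} × {24, 25, 26}, {λ, μ, ν} × {24, 25, 26}}; |τ_{X×Y}| = 216.

Enumerate products U × V with U ∈ τ_X, V ∈ τ_Y (deduplicated):
  ∅ × ∅ = {} (∅)
  {λ} × {25} = {(λ,25)}
  {λ} × {26} = {(λ,26)}
  {μ} × {25} = {(μ,25)}
  {μ} × {26} = {(μ,26)}
  {ν} × {25} = {(ν,25)}
  {ν} × {26} = {(ν,26)}
  {λ} × {24, 26} = {(λ,24), (λ,26)}
  {λ} × {25, 26} = {(λ,25), (λ,26)}
  {λ, μ} × {25} = {(λ,25), (μ,25)}
  {λ, ν} × {25} = {(λ,25), (ν,25)}
  {λ, μ} × {26} = {(λ,26), (μ,26)}
  {λ, ν} × {26} = {(λ,26), (ν,26)}
  {μ} × {24, 26} = {(μ,24), (μ,26)}
  {μ} × {25, 26} = {(μ,25), (μ,26)}
  {μ, ν} × {25} = {(μ,25), (ν,25)}
  {μ, ν} × {26} = {(μ,26), (ν,26)}
  {ν} × {24, 26} = {(ν,24), (ν,26)}
  {ν} × {25, 26} = {(ν,25), (ν,26)}
  {λ} × {24, 25, 26} = {(λ,24), (λ,25), (λ,26)}
  {λ, μ, ν} × {25} = {(λ,25), (μ,25), (ν,25)}
  {λ, μ, ν} × {26} = {(λ,26), (μ,26), (ν,26)}
  {μ} × {24, 25, 26} = {(μ,24), (μ,25), (μ,26)}
  {ν} × {24, 25, 26} = {(ν,24), (ν,25), (ν,26)}
  {λ, μ} × {24, 26} = {(λ,24), (λ,26), (μ,24), (μ,26)}
  {λ, ν} × {24, 26} = {(λ,24), (λ,26), (ν,24), (ν,26)}
  {λ, μ} × {25, 26} = {(λ,25), (λ,26), (μ,25), (μ,26)}
  {λ, ν} × {25, 26} = {(λ,25), (λ,26), (ν,25), (ν,26)}
  {μ, ν} × {24, 26} = {(μ,24), (μ,26), (ν,24), (ν,26)}
  {μ, ν} × {25, 26} = {(μ,25), (μ,26), (ν,25), (ν,26)}
  {λ, μ} × {24, 25, 26} = {(λ,24), (λ,25), (λ,26), (μ,24), (μ,25), (μ,26)}
  {λ, ν} × {24, 25, 26} = {(λ,24), (λ,25), (λ,26), (ν,24), (ν,25), (ν,26)}
  {λ, μ, ν} × {24, 26} = {(λ,24), (λ,26), (μ,24), (μ,26), (ν,24), (ν,26)}
  {λ, μ, ν} × {25, 26} = {(λ,25), (λ,26), (μ,25), (μ,26), (ν,25), (ν,26)}
  {μ, ν} × {24, 25, 26} = {(μ,24), (μ,25), (μ,26), (ν,24), (ν,25), (ν,26)}
  {λ, μ, ν} × {24, 25, 26} = {(λ,24), (λ,25), (λ,26), (μ,24), (μ,25), (μ,26), (ν,24), (ν,25), (ν,26)}
These 36 distinct sets form the basis B.
Close under arbitrary unions to get τ_{X×Y}; counting gives |τ_{X×Y}| = 216.


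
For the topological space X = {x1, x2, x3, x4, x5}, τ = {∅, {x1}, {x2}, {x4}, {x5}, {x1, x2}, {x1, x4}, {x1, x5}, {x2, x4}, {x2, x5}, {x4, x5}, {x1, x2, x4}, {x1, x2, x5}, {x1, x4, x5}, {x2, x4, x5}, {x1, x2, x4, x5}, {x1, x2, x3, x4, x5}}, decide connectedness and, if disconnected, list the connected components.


(X, τ) is connected.

Find clopen sets (U ∈ τ with X ∖ U ∈ τ):
  U = ∅, X ∖ U = {x1, x2, x3, x4, x5} — both open, so U is clopen.
  U = {x1, x2, x3, x4, x5}, X ∖ U = ∅ — both open, so U is clopen.
Only trivial clopens (∅ and X) exist, so (X, τ) is connected.
Compute connected components by grouping points that agree on all clopens:
  component: {x1, x2, x3, x4, x5}


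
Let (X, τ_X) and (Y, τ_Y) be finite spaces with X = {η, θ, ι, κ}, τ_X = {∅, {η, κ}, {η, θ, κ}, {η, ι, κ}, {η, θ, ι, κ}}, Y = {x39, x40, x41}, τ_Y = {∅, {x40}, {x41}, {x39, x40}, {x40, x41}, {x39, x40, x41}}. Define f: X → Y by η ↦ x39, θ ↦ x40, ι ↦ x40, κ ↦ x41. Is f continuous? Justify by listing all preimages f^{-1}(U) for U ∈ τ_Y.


f is NOT continuous.

Compute f^{-1}(U) for each U ∈ τ_Y:
  U = ∅: f^{-1}(U) = ∅ ∈ τ_X ✓.
  U = {x40}: f^{-1}(U) = {θ, ι} ∉ τ_X ✗.
  U = {x41}: f^{-1}(U) = {κ} ∉ τ_X ✗.
  U = {x39, x40}: f^{-1}(U) = {η, θ, ι} ∉ τ_X ✗.
  U = {x40, x41}: f^{-1}(U) = {θ, ι, κ} ∉ τ_X ✗.
  U = {x39, x40, x41}: f^{-1}(U) = {η, θ, ι, κ} ∈ τ_X ✓.
Found U = {x40} with f^{-1}(U) = {θ, ι} not in τ_X. Therefore f is NOT continuous.


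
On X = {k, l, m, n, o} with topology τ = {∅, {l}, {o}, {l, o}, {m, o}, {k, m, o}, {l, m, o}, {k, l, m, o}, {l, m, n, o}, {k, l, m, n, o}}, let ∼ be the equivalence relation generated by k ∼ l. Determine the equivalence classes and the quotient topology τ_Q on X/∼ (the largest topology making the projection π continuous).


X/∼ = {[k=l], [m], [n], [o]}; |τ_Q| = 5.

Equivalence classes: [k=l], [m], [n], [o].
Quotient map π: X → X/∼ sends k ↦ [k=l], l ↦ [k=l], m ↦ [m], n ↦ [n], o ↦ [o].
For each subset V ⊆ X/∼, compute π^{-1}(V) ⊆ X and check whether π^{-1}(V) ∈ τ. V is open in τ_Q iff π^{-1}(V) ∈ τ.
  V = {}: π^{-1}(V) = ∅ ∈ τ ✓.
  V = {[k=l]}: π^{-1}(V) = {k, l} ∉ τ ✗.
  V = {[m]}: π^{-1}(V) = {m} ∉ τ ✗.
  V = {[k=l], [m]}: π^{-1}(V) = {k, l, m} ∉ τ ✗.
  V = {[n]}: π^{-1}(V) = {n} ∉ τ ✗.
  V = {[k=l], [n]}: π^{-1}(V) = {k, l, n} ∉ τ ✗.
  V = {[m], [n]}: π^{-1}(V) = {m, n} ∉ τ ✗.
  V = {[k=l], [m], [n]}: π^{-1}(V) = {k, l, m, n} ∉ τ ✗.
  V = {[o]}: π^{-1}(V) = {o} ∈ τ ✓.
  V = {[k=l], [o]}: π^{-1}(V) = {k, l, o} ∉ τ ✗.
  V = {[m], [o]}: π^{-1}(V) = {m, o} ∈ τ ✓.
  V = {[k=l], [m], [o]}: π^{-1}(V) = {k, l, m, o} ∈ τ ✓.
  V = {[n], [o]}: π^{-1}(V) = {n, o} ∉ τ ✗.
  V = {[k=l], [n], [o]}: π^{-1}(V) = {k, l, n, o} ∉ τ ✗.
  V = {[m], [n], [o]}: π^{-1}(V) = {m, n, o} ∉ τ ✗.
  V = {[k=l], [m], [n], [o]}: π^{-1}(V) = {k, l, m, n, o} ∈ τ ✓.
Open sets in the quotient: τ_Q = {{}, {[o]}, {[m], [o]}, {[k=l], [m], [o]}, {[k=l], [m], [n], [o]}} (5 elements).


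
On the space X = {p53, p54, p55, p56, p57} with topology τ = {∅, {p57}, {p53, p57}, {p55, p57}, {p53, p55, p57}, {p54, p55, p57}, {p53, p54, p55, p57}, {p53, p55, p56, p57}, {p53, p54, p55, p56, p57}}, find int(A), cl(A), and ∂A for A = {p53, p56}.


int(A) = ∅, cl(A) = {p53, p56}, ∂A = {p53, p56}.

Closed sets in (X, τ) are complements of opens:
  closed(X, τ) = {∅, {p54}, {p56}, {p53, p56}, {p54, p56}, {p53, p54, p56}, {p54, p55, p56}, {p53, p54, p55, p56}, {p53, p54, p55, p56, p57}}.
int(A) = ⋃ {U ∈ τ : U ⊆ A}. Opens contained in A: ∅.
Taking the union of these: int(A) = ∅.
cl(A) = ⋂ {C closed : A ⊆ C}. Closed sets containing A: {p53, p56}, {p53, p54, p56}, {p53, p54, p55, p56}, {p53, p54, p55, p56, p57}.
Intersecting these: cl(A) = {p53, p56}.
∂A = cl(A) ∖ int(A) = {p53, p56} ∖ ∅ = {p53, p56}.


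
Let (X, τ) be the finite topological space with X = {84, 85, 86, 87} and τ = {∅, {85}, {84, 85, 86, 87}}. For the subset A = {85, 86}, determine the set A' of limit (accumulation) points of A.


A' = {84, 86, 87}

For each x ∈ X, list the open sets U ∈ τ with x ∈ U, then check whether U ∩ (A ∖ {x}) ≠ ∅ for every such U.
  x = 84: opens ∋ x are {84, 85, 86, 87}; each meets A ∖ {84}, so x IS a limit point.
  x = 85: open {85} ∋ x has {85} ∩ (A ∖ {85}) = ∅, so x is NOT a limit point.
  x = 86: opens ∋ x are {84, 85, 86, 87}; each meets A ∖ {86}, so x IS a limit point.
  x = 87: opens ∋ x are {84, 85, 86, 87}; each meets A ∖ {87}, so x IS a limit point.
Collecting: A' = {84, 86, 87}.


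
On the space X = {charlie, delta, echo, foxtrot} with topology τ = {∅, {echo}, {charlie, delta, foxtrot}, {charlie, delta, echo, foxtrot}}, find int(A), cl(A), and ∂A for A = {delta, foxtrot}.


int(A) = ∅, cl(A) = {charlie, delta, foxtrot}, ∂A = {charlie, delta, foxtrot}.

Closed sets in (X, τ) are complements of opens:
  closed(X, τ) = {∅, {echo}, {charlie, delta, foxtrot}, {charlie, delta, echo, foxtrot}}.
int(A) = ⋃ {U ∈ τ : U ⊆ A}. Opens contained in A: ∅.
Taking the union of these: int(A) = ∅.
cl(A) = ⋂ {C closed : A ⊆ C}. Closed sets containing A: {charlie, delta, foxtrot}, {charlie, delta, echo, foxtrot}.
Intersecting these: cl(A) = {charlie, delta, foxtrot}.
∂A = cl(A) ∖ int(A) = {charlie, delta, foxtrot} ∖ ∅ = {charlie, delta, foxtrot}.


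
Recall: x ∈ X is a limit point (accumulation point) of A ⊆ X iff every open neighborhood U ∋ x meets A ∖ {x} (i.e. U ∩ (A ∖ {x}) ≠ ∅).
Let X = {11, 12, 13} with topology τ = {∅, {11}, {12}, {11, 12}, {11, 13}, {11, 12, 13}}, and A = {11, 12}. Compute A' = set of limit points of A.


A' = {13}

For each x ∈ X, list the open sets U ∈ τ with x ∈ U, then check whether U ∩ (A ∖ {x}) ≠ ∅ for every such U.
  x = 11: open {11} ∋ x has {11} ∩ (A ∖ {11}) = ∅, so x is NOT a limit point.
  x = 12: open {12} ∋ x has {12} ∩ (A ∖ {12}) = ∅, so x is NOT a limit point.
  x = 13: opens ∋ x are {11, 13}, {11, 12, 13}; each meets A ∖ {13}, so x IS a limit point.
Collecting: A' = {13}.


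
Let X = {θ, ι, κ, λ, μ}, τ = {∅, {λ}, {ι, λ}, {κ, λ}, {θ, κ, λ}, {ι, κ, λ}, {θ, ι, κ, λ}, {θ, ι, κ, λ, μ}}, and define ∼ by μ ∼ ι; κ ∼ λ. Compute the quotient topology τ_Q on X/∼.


X/∼ = {[θ], [ι=μ], [κ=λ]}; |τ_Q| = 4.

Equivalence classes: [θ], [ι=μ], [κ=λ].
Quotient map π: X → X/∼ sends θ ↦ [θ], ι ↦ [ι=μ], κ ↦ [κ=λ], λ ↦ [κ=λ], μ ↦ [ι=μ].
For each subset V ⊆ X/∼, compute π^{-1}(V) ⊆ X and check whether π^{-1}(V) ∈ τ. V is open in τ_Q iff π^{-1}(V) ∈ τ.
  V = {}: π^{-1}(V) = ∅ ∈ τ ✓.
  V = {[θ]}: π^{-1}(V) = {θ} ∉ τ ✗.
  V = {[ι=μ]}: π^{-1}(V) = {ι, μ} ∉ τ ✗.
  V = {[θ], [ι=μ]}: π^{-1}(V) = {θ, ι, μ} ∉ τ ✗.
  V = {[κ=λ]}: π^{-1}(V) = {κ, λ} ∈ τ ✓.
  V = {[θ], [κ=λ]}: π^{-1}(V) = {θ, κ, λ} ∈ τ ✓.
  V = {[ι=μ], [κ=λ]}: π^{-1}(V) = {ι, κ, λ, μ} ∉ τ ✗.
  V = {[θ], [ι=μ], [κ=λ]}: π^{-1}(V) = {θ, ι, κ, λ, μ} ∈ τ ✓.
Open sets in the quotient: τ_Q = {{}, {[κ=λ]}, {[θ], [κ=λ]}, {[θ], [ι=μ], [κ=λ]}} (4 elements).


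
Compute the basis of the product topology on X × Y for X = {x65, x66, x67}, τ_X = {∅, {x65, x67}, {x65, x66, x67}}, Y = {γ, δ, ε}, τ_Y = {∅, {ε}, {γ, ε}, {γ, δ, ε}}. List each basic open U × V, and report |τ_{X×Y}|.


Basis B = {∅ × ∅, {x65, x67} × {ε}, {x65, x66, x67} × {ε}, {x65, x67} × {γ, ε}, {x65, x67} × {γ, δ, ε}, {x65, x66, x67} × {γ, ε}, {x65, x66, x67} × {γ, δ, ε}}; |τ_{X×Y}| = 10.

Enumerate products U × V with U ∈ τ_X, V ∈ τ_Y (deduplicated):
  ∅ × ∅ = {} (∅)
  {x65, x67} × {ε} = {(x65,ε), (x67,ε)}
  {x65, x66, x67} × {ε} = {(x65,ε), (x66,ε), (x67,ε)}
  {x65, x67} × {γ, ε} = {(x65,γ), (x65,ε), (x67,γ), (x67,ε)}
  {x65, x67} × {γ, δ, ε} = {(x65,γ), (x65,δ), (x65,ε), (x67,γ), (x67,δ), (x67,ε)}
  {x65, x66, x67} × {γ, ε} = {(x65,γ), (x65,ε), (x66,γ), (x66,ε), (x67,γ), (x67,ε)}
  {x65, x66, x67} × {γ, δ, ε} = {(x65,γ), (x65,δ), (x65,ε), (x66,γ), (x66,δ), (x66,ε), (x67,γ), (x67,δ), (x67,ε)}
These 7 distinct sets form the basis B.
Close under arbitrary unions to get τ_{X×Y}; counting gives |τ_{X×Y}| = 10.


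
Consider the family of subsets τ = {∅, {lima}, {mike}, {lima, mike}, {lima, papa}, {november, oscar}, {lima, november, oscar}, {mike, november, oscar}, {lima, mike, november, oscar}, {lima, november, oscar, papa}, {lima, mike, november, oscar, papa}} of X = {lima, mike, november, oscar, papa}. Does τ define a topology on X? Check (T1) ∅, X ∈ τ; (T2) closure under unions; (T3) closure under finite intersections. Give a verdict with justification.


τ is NOT a topology on X.

Axiom (T1): ∅ ∈ τ? Yes; X ∈ τ? Yes.
Axiom (T2/T3): check pairwise unions and intersections of members of τ.
Counterexample for (T2): {mike} ∪ {lima, papa} = {lima, mike, papa} ∉ τ. Therefore τ is NOT a topology.


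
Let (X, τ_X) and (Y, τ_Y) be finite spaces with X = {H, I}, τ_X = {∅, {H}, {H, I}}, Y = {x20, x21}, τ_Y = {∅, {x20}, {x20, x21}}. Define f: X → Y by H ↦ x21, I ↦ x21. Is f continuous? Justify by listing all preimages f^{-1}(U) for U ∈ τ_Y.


f IS continuous.

Compute f^{-1}(U) for each U ∈ τ_Y:
  U = ∅: f^{-1}(U) = ∅ ∈ τ_X ✓.
  U = {x20}: f^{-1}(U) = ∅ ∈ τ_X ✓.
  U = {x20, x21}: f^{-1}(U) = {H, I} ∈ τ_X ✓.
Every preimage lies in τ_X, so f IS continuous.


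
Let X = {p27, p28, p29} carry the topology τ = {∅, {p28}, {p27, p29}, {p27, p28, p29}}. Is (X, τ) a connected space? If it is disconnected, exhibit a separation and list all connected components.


(X, τ) is disconnected; components = [{p28}, {p27, p29}].

Find clopen sets (U ∈ τ with X ∖ U ∈ τ):
  U = ∅, X ∖ U = {p27, p28, p29} — both open, so U is clopen.
  U = {p28}, X ∖ U = {p27, p29} — both open, so U is clopen.
  U = {p27, p29}, X ∖ U = {p28} — both open, so U is clopen.
  U = {p27, p28, p29}, X ∖ U = ∅ — both open, so U is clopen.
Nontrivial clopen(s) exist: e.g. {p27, p29}. So (X, τ) is disconnected.
Compute connected components by grouping points that agree on all clopens:
  component: {p28}
  component: {p27, p29}


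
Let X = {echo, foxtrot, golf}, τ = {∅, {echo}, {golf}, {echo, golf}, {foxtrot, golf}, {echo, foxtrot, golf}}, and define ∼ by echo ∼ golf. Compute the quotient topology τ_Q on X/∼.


X/∼ = {[echo=golf], [foxtrot]}; |τ_Q| = 3.

Equivalence classes: [echo=golf], [foxtrot].
Quotient map π: X → X/∼ sends echo ↦ [echo=golf], foxtrot ↦ [foxtrot], golf ↦ [echo=golf].
For each subset V ⊆ X/∼, compute π^{-1}(V) ⊆ X and check whether π^{-1}(V) ∈ τ. V is open in τ_Q iff π^{-1}(V) ∈ τ.
  V = {}: π^{-1}(V) = ∅ ∈ τ ✓.
  V = {[echo=golf]}: π^{-1}(V) = {echo, golf} ∈ τ ✓.
  V = {[foxtrot]}: π^{-1}(V) = {foxtrot} ∉ τ ✗.
  V = {[echo=golf], [foxtrot]}: π^{-1}(V) = {echo, foxtrot, golf} ∈ τ ✓.
Open sets in the quotient: τ_Q = {{}, {[echo=golf]}, {[echo=golf], [foxtrot]}} (3 elements).


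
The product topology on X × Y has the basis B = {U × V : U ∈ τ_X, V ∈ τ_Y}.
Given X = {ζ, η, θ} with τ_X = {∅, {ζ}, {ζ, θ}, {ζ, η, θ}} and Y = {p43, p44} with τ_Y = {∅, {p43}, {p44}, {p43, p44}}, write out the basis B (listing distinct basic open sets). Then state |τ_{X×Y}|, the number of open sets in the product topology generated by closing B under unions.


Basis B = {∅ × ∅, {ζ} × {p43}, {ζ} × {p44}, {ζ} × {p43, p44}, {ζ, θ} × {p43}, {ζ, θ} × {p44}, {ζ, η, θ} × {p43}, {ζ, η, θ} × {p44}, {ζ, θ} × {p43, p44}, {ζ, η, θ} × {p43, p44}}; |τ_{X×Y}| = 16.

Enumerate products U × V with U ∈ τ_X, V ∈ τ_Y (deduplicated):
  ∅ × ∅ = {} (∅)
  {ζ} × {p43} = {(ζ,p43)}
  {ζ} × {p44} = {(ζ,p44)}
  {ζ} × {p43, p44} = {(ζ,p43), (ζ,p44)}
  {ζ, θ} × {p43} = {(ζ,p43), (θ,p43)}
  {ζ, θ} × {p44} = {(ζ,p44), (θ,p44)}
  {ζ, η, θ} × {p43} = {(ζ,p43), (η,p43), (θ,p43)}
  {ζ, η, θ} × {p44} = {(ζ,p44), (η,p44), (θ,p44)}
  {ζ, θ} × {p43, p44} = {(ζ,p43), (ζ,p44), (θ,p43), (θ,p44)}
  {ζ, η, θ} × {p43, p44} = {(ζ,p43), (ζ,p44), (η,p43), (η,p44), (θ,p43), (θ,p44)}
These 10 distinct sets form the basis B.
Close under arbitrary unions to get τ_{X×Y}; counting gives |τ_{X×Y}| = 16.


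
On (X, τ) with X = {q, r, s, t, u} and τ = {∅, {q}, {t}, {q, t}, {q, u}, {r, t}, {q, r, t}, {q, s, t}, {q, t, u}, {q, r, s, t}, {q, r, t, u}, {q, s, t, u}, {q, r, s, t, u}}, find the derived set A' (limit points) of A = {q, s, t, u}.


A' = {r, s, u}

For each x ∈ X, list the open sets U ∈ τ with x ∈ U, then check whether U ∩ (A ∖ {x}) ≠ ∅ for every such U.
  x = q: open {q} ∋ x has {q} ∩ (A ∖ {q}) = ∅, so x is NOT a limit point.
  x = r: opens ∋ x are {r, t}, {q, r, t}, {q, r, s, t}, {q, r, t, u}, {q, r, s, t, u}; each meets A ∖ {r}, so x IS a limit point.
  x = s: opens ∋ x are {q, s, t}, {q, r, s, t}, {q, s, t, u}, {q, r, s, t, u}; each meets A ∖ {s}, so x IS a limit point.
  x = t: open {t} ∋ x has {t} ∩ (A ∖ {t}) = ∅, so x is NOT a limit point.
  x = u: opens ∋ x are {q, u}, {q, t, u}, {q, r, t, u}, {q, s, t, u}, {q, r, s, t, u}; each meets A ∖ {u}, so x IS a limit point.
Collecting: A' = {r, s, u}.


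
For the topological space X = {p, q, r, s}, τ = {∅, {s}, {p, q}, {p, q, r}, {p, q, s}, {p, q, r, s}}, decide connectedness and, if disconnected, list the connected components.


(X, τ) is disconnected; components = [{s}, {p, q, r}].

Find clopen sets (U ∈ τ with X ∖ U ∈ τ):
  U = ∅, X ∖ U = {p, q, r, s} — both open, so U is clopen.
  U = {s}, X ∖ U = {p, q, r} — both open, so U is clopen.
  U = {p, q, r}, X ∖ U = {s} — both open, so U is clopen.
  U = {p, q, r, s}, X ∖ U = ∅ — both open, so U is clopen.
Nontrivial clopen(s) exist: e.g. {s}. So (X, τ) is disconnected.
Compute connected components by grouping points that agree on all clopens:
  component: {s}
  component: {p, q, r}


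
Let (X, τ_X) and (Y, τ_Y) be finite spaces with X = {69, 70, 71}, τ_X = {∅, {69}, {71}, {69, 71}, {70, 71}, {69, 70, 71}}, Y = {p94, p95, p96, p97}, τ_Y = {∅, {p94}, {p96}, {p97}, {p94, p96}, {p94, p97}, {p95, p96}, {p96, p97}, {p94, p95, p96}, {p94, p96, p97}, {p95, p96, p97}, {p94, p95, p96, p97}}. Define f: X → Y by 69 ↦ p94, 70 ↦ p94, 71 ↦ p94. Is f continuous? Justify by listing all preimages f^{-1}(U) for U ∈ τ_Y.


f IS continuous.

Compute f^{-1}(U) for each U ∈ τ_Y:
  U = ∅: f^{-1}(U) = ∅ ∈ τ_X ✓.
  U = {p94}: f^{-1}(U) = {69, 70, 71} ∈ τ_X ✓.
  U = {p96}: f^{-1}(U) = ∅ ∈ τ_X ✓.
  U = {p97}: f^{-1}(U) = ∅ ∈ τ_X ✓.
  U = {p94, p96}: f^{-1}(U) = {69, 70, 71} ∈ τ_X ✓.
  U = {p94, p97}: f^{-1}(U) = {69, 70, 71} ∈ τ_X ✓.
  U = {p95, p96}: f^{-1}(U) = ∅ ∈ τ_X ✓.
  U = {p96, p97}: f^{-1}(U) = ∅ ∈ τ_X ✓.
  U = {p94, p95, p96}: f^{-1}(U) = {69, 70, 71} ∈ τ_X ✓.
  U = {p94, p96, p97}: f^{-1}(U) = {69, 70, 71} ∈ τ_X ✓.
  U = {p95, p96, p97}: f^{-1}(U) = ∅ ∈ τ_X ✓.
  U = {p94, p95, p96, p97}: f^{-1}(U) = {69, 70, 71} ∈ τ_X ✓.
Every preimage lies in τ_X, so f IS continuous.


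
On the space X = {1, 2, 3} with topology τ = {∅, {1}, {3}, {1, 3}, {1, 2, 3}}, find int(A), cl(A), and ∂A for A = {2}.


int(A) = ∅, cl(A) = {2}, ∂A = {2}.

Closed sets in (X, τ) are complements of opens:
  closed(X, τ) = {∅, {2}, {1, 2}, {2, 3}, {1, 2, 3}}.
int(A) = ⋃ {U ∈ τ : U ⊆ A}. Opens contained in A: ∅.
Taking the union of these: int(A) = ∅.
cl(A) = ⋂ {C closed : A ⊆ C}. Closed sets containing A: {2}, {1, 2}, {2, 3}, {1, 2, 3}.
Intersecting these: cl(A) = {2}.
∂A = cl(A) ∖ int(A) = {2} ∖ ∅ = {2}.


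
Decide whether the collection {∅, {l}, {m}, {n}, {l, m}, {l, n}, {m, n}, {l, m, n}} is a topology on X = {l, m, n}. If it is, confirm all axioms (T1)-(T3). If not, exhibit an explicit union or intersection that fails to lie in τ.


τ IS a topology on X.

Axiom (T1): ∅ ∈ τ? Yes; X ∈ τ? Yes.
Axiom (T2/T3): check pairwise unions and intersections of members of τ.
All pairwise intersections and unions checked — each lies in τ. Therefore τ satisfies (T1), (T2), (T3): it IS a topology on X.


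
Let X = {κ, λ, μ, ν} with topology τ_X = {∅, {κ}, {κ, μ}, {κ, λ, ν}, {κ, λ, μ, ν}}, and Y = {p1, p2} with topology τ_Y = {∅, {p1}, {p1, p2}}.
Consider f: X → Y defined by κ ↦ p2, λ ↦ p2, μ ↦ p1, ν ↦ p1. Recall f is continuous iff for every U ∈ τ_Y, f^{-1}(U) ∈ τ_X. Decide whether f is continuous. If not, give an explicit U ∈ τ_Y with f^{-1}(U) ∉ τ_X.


f is NOT continuous.

Compute f^{-1}(U) for each U ∈ τ_Y:
  U = ∅: f^{-1}(U) = ∅ ∈ τ_X ✓.
  U = {p1}: f^{-1}(U) = {μ, ν} ∉ τ_X ✗.
  U = {p1, p2}: f^{-1}(U) = {κ, λ, μ, ν} ∈ τ_X ✓.
Found U = {p1} with f^{-1}(U) = {μ, ν} not in τ_X. Therefore f is NOT continuous.


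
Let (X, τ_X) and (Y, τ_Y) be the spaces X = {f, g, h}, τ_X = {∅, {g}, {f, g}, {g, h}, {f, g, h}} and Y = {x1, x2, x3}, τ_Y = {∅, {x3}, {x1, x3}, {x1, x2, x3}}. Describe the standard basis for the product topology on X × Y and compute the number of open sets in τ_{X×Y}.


Basis B = {∅ × ∅, {g} × {x3}, {f, g} × {x3}, {g} × {x1, x3}, {g, h} × {x3}, {f, g, h} × {x3}, {g} × {x1, x2, x3}, {f, g} × {x1, x3}, {g, h} × {x1, x3}, {f, g} × {x1, x2, x3}, {f, g, h} × {x1, x3}, {g, h} × {x1, x2, x3}, {f, g, h} × {x1, x2, x3}}; |τ_{X×Y}| = 30.

Enumerate products U × V with U ∈ τ_X, V ∈ τ_Y (deduplicated):
  ∅ × ∅ = {} (∅)
  {g} × {x3} = {(g,x3)}
  {f, g} × {x3} = {(f,x3), (g,x3)}
  {g} × {x1, x3} = {(g,x1), (g,x3)}
  {g, h} × {x3} = {(g,x3), (h,x3)}
  {f, g, h} × {x3} = {(f,x3), (g,x3), (h,x3)}
  {g} × {x1, x2, x3} = {(g,x1), (g,x2), (g,x3)}
  {f, g} × {x1, x3} = {(f,x1), (f,x3), (g,x1), (g,x3)}
  {g, h} × {x1, x3} = {(g,x1), (g,x3), (h,x1), (h,x3)}
  {f, g} × {x1, x2, x3} = {(f,x1), (f,x2), (f,x3), (g,x1), (g,x2), (g,x3)}
  {f, g, h} × {x1, x3} = {(f,x1), (f,x3), (g,x1), (g,x3), (h,x1), (h,x3)}
  {g, h} × {x1, x2, x3} = {(g,x1), (g,x2), (g,x3), (h,x1), (h,x2), (h,x3)}
  {f, g, h} × {x1, x2, x3} = {(f,x1), (f,x2), (f,x3), (g,x1), (g,x2), (g,x3), (h,x1), (h,x2), (h,x3)}
These 13 distinct sets form the basis B.
Close under arbitrary unions to get τ_{X×Y}; counting gives |τ_{X×Y}| = 30.
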